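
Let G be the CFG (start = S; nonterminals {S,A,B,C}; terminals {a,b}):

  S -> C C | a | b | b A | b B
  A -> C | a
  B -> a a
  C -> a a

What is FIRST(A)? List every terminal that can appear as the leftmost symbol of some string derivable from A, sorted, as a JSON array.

Compute FIRST by fixpoint:
[1]
  A via A→a: +{a}
  B via B→a a: +{a}
  C via C→a a: +{a}
  S via S→C C: +{a}
  S via S→b: +{b}
  FIRST(S)={a,b}  FIRST(A)={a}  FIRST(B)={a}  FIRST(C)={a}
[2] — fixpoint
  FIRST(S)={a,b}  FIRST(A)={a}  FIRST(B)={a}  FIRST(C)={a}

FIRST(A) = ["a"]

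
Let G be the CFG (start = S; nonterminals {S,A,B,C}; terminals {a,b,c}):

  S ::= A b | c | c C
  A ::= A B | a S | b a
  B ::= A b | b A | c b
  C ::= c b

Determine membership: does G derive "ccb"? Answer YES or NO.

Convert to CNF:
  S -> A T1 | T2 C | c
  A -> A B | T0 S | T1 T0
  B -> A T1 | T1 A | T2 T1
  C -> T2 T1
  T0 -> a
  T1 -> b
  T2 -> c

CYK table (by increasing span):
  [0..0]={S,T2}  "c"  orig:{S}
  [1..1]={S,T2}  "c"  orig:{S}
  [2..2]={T1}  "b"  orig:{}
  [0..1]=∅  "cc"
  [1..2]={B,C}  "cb"
  [0..2]={S}  "ccb"

S ∈ T[0,2] ⇒ YES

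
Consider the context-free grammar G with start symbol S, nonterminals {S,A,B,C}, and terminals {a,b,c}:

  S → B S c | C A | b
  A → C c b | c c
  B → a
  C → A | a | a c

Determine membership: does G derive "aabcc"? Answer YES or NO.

CNF form of G:
  S -> B X5 | C A | b
  A -> C X3 | T0 T0
  B -> a
  C -> C X4 | T0 T0 | T2 T0 | a
  T0 -> c
  T1 -> b
  T2 -> a
  X3 -> T0 T1
  X4 -> T0 T1
  X5 -> S T0

Fill CYK table bottom-up:
  T[0,0] 'a' = {B,C,T2}  orig:{B,C}
  T[1,1] 'a' = {B,C,T2}  orig:{B,C}
  T[2,2] 'b' = {S,T1}  orig:{S}
  T[3,3] 'c' = {T0}  orig:{}
  T[4,4] 'c' = {T0}  orig:{}
  T[0,1] 'aa' = ∅
  T[1,2] 'ab' = ∅
  T[2,3] 'bc' = {X5}  orig:{}
  T[3,4] 'cc' = {A,C}
  T[0,2] 'aab' = ∅
  T[1,3] 'abc' = {S}
  T[2,4] 'bcc' = ∅
  T[0,3] 'aabc' = ∅
  T[1,4] 'abcc' = {X5}  orig:{}
  T[0,4] 'aabcc' = {S}

S ∈ T[0,4] ⇒ YES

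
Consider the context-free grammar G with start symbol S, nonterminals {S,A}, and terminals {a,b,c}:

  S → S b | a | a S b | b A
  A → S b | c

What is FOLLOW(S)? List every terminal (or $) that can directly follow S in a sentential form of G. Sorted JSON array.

Compute FIRST by fixpoint:
[1]
  A via A→c: +{c}
  S via S→a: +{a}
  S via S→b A: +{b}
  S: {a,b}  A: {c}
[2]
  A via A→S b: +{a,b}
  S: {a,b}  A: {a,b,c}
[3] — fixpoint
  S: {a,b}  A: {a,b,c}

FOLLOW iteration:
seed FOLLOW(S) with $
[1]
  A→S b: FOLLOW(S) ⊇ FIRST(b) = {b}; new: +{b}
  S→b A: FOLLOW(A) ⊇ FOLLOW(S) ⊇ {$,b}; new: +{$,b}
  FOLLOW[S]={$,b}  FOLLOW[A]={$,b}
[2] done
  FOLLOW[S]={$,b}  FOLLOW[A]={$,b}

FOLLOW(S) = ["$", "b"]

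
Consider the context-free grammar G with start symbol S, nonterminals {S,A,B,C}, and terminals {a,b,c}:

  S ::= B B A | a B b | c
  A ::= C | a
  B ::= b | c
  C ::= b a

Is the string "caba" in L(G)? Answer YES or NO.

CNF form of G:
  S -> B X2 | T1 X3 | c
  A -> T0 T1 | a
  B -> b | c
  C -> T0 T1
  T0 -> b
  T1 -> a
  X2 -> B A
  X3 -> B T0

CYK fill:
  cell(0,0) c: {B,S}
  cell(1,1) a: {A,T1}  orig:{A}
  cell(2,2) b: {B,T0}  orig:{B}
  cell(3,3) a: {A,T1}  orig:{A}
  cell(0,1) ca: {X2}  orig:{}
  cell(1,2) ab: ∅
  cell(2,3) ba: {A,C,X2}  orig:{A,C}
  cell(0,2) cab: ∅
  cell(1,3) aba: ∅
  cell(0,3) caba: ∅

S ∉ T[0,3] ⇒ NO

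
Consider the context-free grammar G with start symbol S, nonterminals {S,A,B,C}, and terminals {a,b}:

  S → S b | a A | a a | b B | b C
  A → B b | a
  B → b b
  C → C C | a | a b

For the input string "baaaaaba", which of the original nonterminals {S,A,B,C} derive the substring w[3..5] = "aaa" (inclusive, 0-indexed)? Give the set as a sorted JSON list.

Convert to CNF:
  S -> S T0 | T0 B | T0 C | T1 A | T1 T1
  A -> B T0 | a
  B -> T0 T0
  C -> C C | T1 T0 | a
  T0 -> b
  T1 -> a

CYK fill (cells [i..j] with 3 ≤ i ≤ j ≤ 5 only):
  [3..3]={A,C,T1}  "a"  orig:{A,C}
  [4..4]={A,C,T1}  "a"  orig:{A,C}
  [5..5]={A,C,T1}  "a"  orig:{A,C}
  [3..4]={C,S}  "aa"
  [4..5]={C,S}  "aa"
  [3..5]={C}  "aaa"

Original NTs in T[3,5] deriving "aaa": ["C"]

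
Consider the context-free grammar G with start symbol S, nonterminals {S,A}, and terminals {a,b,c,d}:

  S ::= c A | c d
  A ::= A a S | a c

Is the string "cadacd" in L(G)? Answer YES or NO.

Convert to CNF:
  S -> T1 A | T1 T2
  A -> A X3 | T0 T1
  T0 -> a
  T1 -> c
  T2 -> d
  X3 -> T0 S

CYK table (by increasing span):
  T[0,0] 'c' = {T1}  orig:{}
  T[1,1] 'a' = {T0}  orig:{}
  T[2,2] 'd' = {T2}  orig:{}
  T[3,3] 'a' = {T0}  orig:{}
  T[4,4] 'c' = {T1}  orig:{}
  T[5,5] 'd' = {T2}  orig:{}
  T[0,1] 'ca' = ∅
  T[1,2] 'ad' = ∅
  T[2,3] 'da' = ∅
  T[3,4] 'ac' = {A}
  T[4,5] 'cd' = {S}
  T[0,2] 'cad' = ∅
  T[1,3] 'ada' = ∅
  T[2,4] 'dac' = ∅
  T[3,5] 'acd' = {X3}  orig:{}
  T[0,3] 'cada' = ∅
  T[1,4] 'adac' = ∅
  T[2,5] 'dacd' = ∅
  T[0,4] 'cadac' = ∅
  T[1,5] 'adacd' = ∅
  T[0,5] 'cadacd' = ∅

S ∉ T[0,5] ⇒ NO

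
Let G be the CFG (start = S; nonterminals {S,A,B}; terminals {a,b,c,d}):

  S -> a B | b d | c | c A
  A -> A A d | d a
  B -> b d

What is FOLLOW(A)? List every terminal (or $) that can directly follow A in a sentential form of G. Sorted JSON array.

FIRST iteration:
[1]
  A via A→d a: +{d}
  B via B→b d: +{b}
  S via S→a B: +{a}
  S via S→b d: +{b}
  S via S→c: +{c}
  FIRST(S)={a,b,c}  FIRST(A)={d}  FIRST(B)={b}
[2] (no change)
  FIRST(S)={a,b,c}  FIRST(A)={d}  FIRST(B)={b}

FOLLOW iteration:
FOLLOW(S) := {$}
round 1:
  A→A A d: FOLLOW(A) ⊇ FIRST(A) = {d}; new: +{d}
  S→a B: FOLLOW(B) ⊇ FOLLOW(S) ⊇ {$}; new: +{$}
  S→c A: FOLLOW(A) ⊇ FOLLOW(S) ⊇ {$}; new: +{$}
  FOLLOW(S)={$}  FOLLOW(A)={$,d}  FOLLOW(B)={$}
round 2: (stable)
  FOLLOW(S)={$}  FOLLOW(A)={$,d}  FOLLOW(B)={$}

FOLLOW(A) = ["$", "d"]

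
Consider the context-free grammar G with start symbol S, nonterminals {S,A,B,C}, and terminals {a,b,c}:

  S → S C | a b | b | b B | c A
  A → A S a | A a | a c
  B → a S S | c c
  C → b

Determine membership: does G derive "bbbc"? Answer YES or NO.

Convert to CNF:
  S -> S C | T0 T2 | T1 A | T2 B | b
  A -> A T0 | A X3 | T0 T1
  B -> T0 X4 | T1 T1
  C -> b
  T0 -> a
  T1 -> c
  T2 -> b
  X3 -> S T0
  X4 -> S S

Fill CYK table bottom-up:
  T[0,0] 'b' = {C,S,T2}  orig:{C,S}
  T[1,1] 'b' = {C,S,T2}  orig:{C,S}
  T[2,2] 'b' = {C,S,T2}  orig:{C,S}
  T[3,3] 'c' = {T1}  orig:{}
  T[0,1] 'bb' = {S,X4}  orig:{S}
  T[1,2] 'bb' = {S,X4}  orig:{S}
  T[2,3] 'bc' = ∅
  T[0,2] 'bbb' = {S,X4}  orig:{S}
  T[1,3] 'bbc' = ∅
  T[0,3] 'bbbc' = ∅

S ∉ T[0,3] ⇒ NO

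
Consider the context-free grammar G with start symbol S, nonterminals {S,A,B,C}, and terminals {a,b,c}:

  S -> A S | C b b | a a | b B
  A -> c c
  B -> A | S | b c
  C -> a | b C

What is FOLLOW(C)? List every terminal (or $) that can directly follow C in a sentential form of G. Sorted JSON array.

FIRST iteration:
iter 1:
  A via A→c c: +{c}
  B via B→A: +{c}
  B via B→b c: +{b}
  C via C→a: +{a}
  C via C→b C: +{b}
  S via S→A S: +{c}
  S via S→C b b: +{a,b}
  S: {a,b,c}  A: {c}  B: {b,c}  C: {a,b}
iter 2:
  B via B→S: +{a}
  S: {a,b,c}  A: {c}  B: {a,b,c}  C: {a,b}
iter 3: (stable)
  S: {a,b,c}  A: {c}  B: {a,b,c}  C: {a,b}

Compute FOLLOW by fixpoint:
initialize: $ ∈ FOLLOW(S)
round 1:
  S→A S: FOLLOW(A) ⊇ FIRST(S) = {a,b,c}; new: +{a,b,c}
  S→C b b: FOLLOW(C) ⊇ FIRST(b) = {b}; new: +{b}
  S→b B: FOLLOW(B) ⊇ FOLLOW(S) ⊇ {$}; new: +{$}
  FOLLOW(S)={$}  FOLLOW(A)={a,b,c}  FOLLOW(B)={$}  FOLLOW(C)={b}
round 2:
  B→A: FOLLOW(A) ⊇ FOLLOW(B) ⊇ {$}; new: +{$}
  FOLLOW(S)={$}  FOLLOW(A)={$,a,b,c}  FOLLOW(B)={$}  FOLLOW(C)={b}
round 3: (stable)
  FOLLOW(S)={$}  FOLLOW(A)={$,a,b,c}  FOLLOW(B)={$}  FOLLOW(C)={b}

FOLLOW(C) = ["b"]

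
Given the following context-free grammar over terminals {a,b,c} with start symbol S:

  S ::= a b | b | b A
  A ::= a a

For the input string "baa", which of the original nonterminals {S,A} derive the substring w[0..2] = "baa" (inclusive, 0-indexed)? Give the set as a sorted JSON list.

CNF form of G:
  S -> T0 T1 | T1 A | b
  A -> T0 T0
  T0 -> a
  T1 -> b

CYK table (by increasing span) — only the sub-triangle for w[0..2]:
  T[0,0] 'b' = {S,T1}  orig:{S}
  T[1,1] 'a' = {T0}  orig:{}
  T[2,2] 'a' = {T0}  orig:{}
  T[0,1] 'ba' = ∅
  T[1,2] 'aa' = {A}
  T[0,2] 'baa' = {S}

Original NTs in T[0,2] deriving "baa": ["S"]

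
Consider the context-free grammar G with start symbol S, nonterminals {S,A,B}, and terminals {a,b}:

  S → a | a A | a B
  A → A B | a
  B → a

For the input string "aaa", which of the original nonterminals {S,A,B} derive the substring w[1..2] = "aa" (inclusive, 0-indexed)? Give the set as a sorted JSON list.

Convert to CNF:
  S -> T0 A | T0 B | a
  A -> A B | a
  B -> a
  T0 -> a

Fill CYK table bottom-up, restricted to cells inside w[1..2]:
  [1..1]={A,B,S,T0}  "a"  orig:{A,B,S}
  [2..2]={A,B,S,T0}  "a"  orig:{A,B,S}
  [1..2]={A,S}  "aa"

Original NTs in T[1,2] deriving "aa": ["A", "S"]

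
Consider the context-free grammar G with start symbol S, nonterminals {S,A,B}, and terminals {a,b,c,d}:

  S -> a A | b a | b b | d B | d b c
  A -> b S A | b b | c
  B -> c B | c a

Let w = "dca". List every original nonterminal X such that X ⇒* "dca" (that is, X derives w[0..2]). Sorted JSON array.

CNF form of G:
  S -> T0 T0 | T0 T2 | T2 A | T3 B | T3 X5
  A -> T0 T0 | T0 X4 | c
  B -> T1 B | T1 T2
  T0 -> b
  T1 -> c
  T2 -> a
  T3 -> d
  X4 -> S A
  X5 -> T0 T1

Fill CYK table bottom-up, restricted to cells inside w[0..2]:
  [0..0]={T3}  "d"  orig:{}
  [1..1]={A,T1}  "c"  orig:{A}
  [2..2]={T2}  "a"  orig:{}
  [0..1]=∅  "dc"
  [1..2]={B}  "ca"
  [0..2]={S}  "dca"

Original NTs in T[0,2] deriving "dca": ["S"]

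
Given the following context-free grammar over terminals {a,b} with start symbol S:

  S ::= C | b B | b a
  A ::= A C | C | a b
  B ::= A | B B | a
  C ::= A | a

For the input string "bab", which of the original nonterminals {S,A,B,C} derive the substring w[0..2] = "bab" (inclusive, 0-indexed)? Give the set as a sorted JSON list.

CNF form of G:
  S -> A C | T0 T1 | T1 B | T1 T0 | a
  A -> A C | T0 T1 | a
  B -> A C | B B | T0 T1 | a
  C -> A C | T0 T1 | a
  T0 -> a
  T1 -> b

CYK fill (cells [i..j] with 0 ≤ i ≤ j ≤ 2 only):
  [0..0]={T1}  "b"  orig:{}
  [1..1]={A,B,C,S,T0}  "a"  orig:{A,B,C,S}
  [2..2]={T1}  "b"  orig:{}
  [0..1]={S}  "ba"
  [1..2]={A,B,C,S}  "ab"
  [0..2]={S}  "bab"

Original NTs in T[0,2] deriving "bab": ["S"]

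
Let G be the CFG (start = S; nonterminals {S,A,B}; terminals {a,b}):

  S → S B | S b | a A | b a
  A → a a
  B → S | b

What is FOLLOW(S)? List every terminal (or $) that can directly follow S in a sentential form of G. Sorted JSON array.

FIRST iteration:
[1]
  A via A→a a: +{a}
  B via B→b: +{b}
  S via S→a A: +{a}
  S via S→b a: +{b}
  FIRST[S]={a,b}  FIRST[A]={a}  FIRST[B]={b}
[2]
  B via B→S: +{a}
  FIRST[S]={a,b}  FIRST[A]={a}  FIRST[B]={a,b}
[3] — fixpoint
  FIRST[S]={a,b}  FIRST[A]={a}  FIRST[B]={a,b}

Compute FOLLOW by fixpoint:
initialize: $ ∈ FOLLOW(S)
iter 1:
  S→S B: FOLLOW(S) ⊇ FIRST(B) = {a,b}; new: +{a,b}
  S→S B: FOLLOW(B) ⊇ FOLLOW(S) ⊇ {$,a,b}; new: +{$,a,b}
  S→a A: FOLLOW(A) ⊇ FOLLOW(S) ⊇ {$,a,b}; new: +{$,a,b}
  S: {$,a,b}  A: {$,a,b}  B: {$,a,b}
iter 2: done
  S: {$,a,b}  A: {$,a,b}  B: {$,a,b}

FOLLOW(S) = ["$", "a", "b"]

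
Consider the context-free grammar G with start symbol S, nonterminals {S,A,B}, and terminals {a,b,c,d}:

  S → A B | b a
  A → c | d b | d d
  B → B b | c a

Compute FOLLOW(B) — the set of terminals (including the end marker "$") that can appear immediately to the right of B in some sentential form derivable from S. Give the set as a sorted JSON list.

Compute FIRST by fixpoint:
pass 1:
  A via A→c: +{c}
  A via A→d b: +{d}
  B via B→c a: +{c}
  S via S→A B: +{c,d}
  S via S→b a: +{b}
  S: {b,c,d}  A: {c,d}  B: {c}
pass 2: (stable)
  S: {b,c,d}  A: {c,d}  B: {c}

Compute FOLLOW by fixpoint:
initialize: $ ∈ FOLLOW(S)
[1]
  B→B b: FOLLOW(B) ⊇ FIRST(b) = {b}; new: +{b}
  S→A B: FOLLOW(A) ⊇ FIRST(B) = {c}; new: +{c}
  S→A B: FOLLOW(B) ⊇ FOLLOW(S) ⊇ {$}; new: +{$}
  S: {$}  A: {c}  B: {$,b}
[2] (no change)
  S: {$}  A: {c}  B: {$,b}

FOLLOW(B) = ["$", "b"]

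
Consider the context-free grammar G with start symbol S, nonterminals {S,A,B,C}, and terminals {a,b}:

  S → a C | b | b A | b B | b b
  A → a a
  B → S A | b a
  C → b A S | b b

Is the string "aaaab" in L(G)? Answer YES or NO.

CNF form of G:
  S -> T0 C | T1 A | T1 B | T1 T1 | b
  A -> T0 T0
  B -> S A | T1 T0
  C -> T1 T1 | T1 X2
  T0 -> a
  T1 -> b
  X2 -> A S

Fill CYK table bottom-up:
  T[0,0] 'a' = {T0}  orig:{}
  T[1,1] 'a' = {T0}  orig:{}
  T[2,2] 'a' = {T0}  orig:{}
  T[3,3] 'a' = {T0}  orig:{}
  T[4,4] 'b' = {S,T1}  orig:{S}
  T[0,1] 'aa' = {A}
  T[1,2] 'aa' = {A}
  T[2,3] 'aa' = {A}
  T[3,4] 'ab' = ∅
  T[0,2] 'aaa' = ∅
  T[1,3] 'aaa' = ∅
  T[2,4] 'aab' = {X2}  orig:{}
  T[0,3] 'aaaa' = ∅
  T[1,4] 'aaab' = ∅
  T[0,4] 'aaaab' = ∅

S ∉ T[0,4] ⇒ NO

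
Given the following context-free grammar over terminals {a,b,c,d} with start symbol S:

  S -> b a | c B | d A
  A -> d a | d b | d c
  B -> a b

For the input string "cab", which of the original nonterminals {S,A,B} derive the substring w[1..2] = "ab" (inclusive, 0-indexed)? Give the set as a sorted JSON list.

CNF form of G:
  S -> T0 A | T2 T1 | T3 B
  A -> T0 T1 | T0 T2 | T0 T3
  B -> T1 T2
  T0 -> d
  T1 -> a
  T2 -> b
  T3 -> c

CYK fill, restricted to cells inside w[1..2]:
  [1..1]={T1}  "a"  orig:{}
  [2..2]={T2}  "b"  orig:{}
  [1..2]={B}  "ab"

Original NTs in T[1,2] deriving "ab": ["B"]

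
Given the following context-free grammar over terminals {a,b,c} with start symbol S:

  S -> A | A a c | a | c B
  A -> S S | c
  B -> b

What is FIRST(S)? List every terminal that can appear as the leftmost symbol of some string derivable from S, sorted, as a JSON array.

Compute FIRST by fixpoint:
[1]
  A via A→c: +{c}
  B via B→b: +{b}
  S via S→A: +{c}
  S via S→a: +{a}
  S: {a,c}  A: {c}  B: {b}
[2]
  A via A→S S: +{a}
  S: {a,c}  A: {a,c}  B: {b}
[3] (stable)
  S: {a,c}  A: {a,c}  B: {b}

FIRST(S) = ["a", "c"]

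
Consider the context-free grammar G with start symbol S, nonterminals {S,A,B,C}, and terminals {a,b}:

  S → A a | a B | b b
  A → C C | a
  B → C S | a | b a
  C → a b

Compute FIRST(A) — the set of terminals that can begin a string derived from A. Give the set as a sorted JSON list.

FIRST sets, iterate to fixpoint:
round 1:
  A via A→a: +{a}
  B via B→a: +{a}
  B via B→b a: +{b}
  C via C→a b: +{a}
  S via S→A a: +{a}
  S via S→b b: +{b}
  FIRST(S)={a,b}  FIRST(A)={a}  FIRST(B)={a,b}  FIRST(C)={a}
round 2: done
  FIRST(S)={a,b}  FIRST(A)={a}  FIRST(B)={a,b}  FIRST(C)={a}

FIRST(A) = ["a"]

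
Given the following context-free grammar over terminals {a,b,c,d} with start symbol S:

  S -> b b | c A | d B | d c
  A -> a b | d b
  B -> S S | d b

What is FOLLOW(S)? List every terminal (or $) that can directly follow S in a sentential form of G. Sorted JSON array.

FIRST sets, iterate to fixpoint:
round 1:
  A via A→a b: +{a}
  A via A→d b: +{d}
  B via B→d b: +{d}
  S via S→b b: +{b}
  S via S→c A: +{c}
  S via S→d B: +{d}
  FIRST(S)={b,c,d}  FIRST(A)={a,d}  FIRST(B)={d}
round 2:
  B via B→S S: +{b,c}
  FIRST(S)={b,c,d}  FIRST(A)={a,d}  FIRST(B)={b,c,d}
round 3: (no change)
  FIRST(S)={b,c,d}  FIRST(A)={a,d}  FIRST(B)={b,c,d}

FOLLOW iteration:
initialize: $ ∈ FOLLOW(S)
[1]
  B→S S: FOLLOW(S) ⊇ FIRST(S) = {b,c,d}; new: +{b,c,d}
  S→c A: FOLLOW(A) ⊇ FOLLOW(S) ⊇ {$,b,c,d}; new: +{$,b,c,d}
  S→d B: FOLLOW(B) ⊇ FOLLOW(S) ⊇ {$,b,c,d}; new: +{$,b,c,d}
  FOLLOW[S]={$,b,c,d}  FOLLOW[A]={$,b,c,d}  FOLLOW[B]={$,b,c,d}
[2] — fixpoint
  FOLLOW[S]={$,b,c,d}  FOLLOW[A]={$,b,c,d}  FOLLOW[B]={$,b,c,d}

FOLLOW(S) = ["$", "b", "c", "d"]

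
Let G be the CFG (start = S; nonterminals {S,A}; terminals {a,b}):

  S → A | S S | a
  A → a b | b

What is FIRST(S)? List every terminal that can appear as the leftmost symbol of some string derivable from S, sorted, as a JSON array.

FIRST sets, iterate to fixpoint:
[1]
  A via A→a b: +{a}
  A via A→b: +{b}
  S via S→A: +{a,b}
  FIRST[S]={a,b}  FIRST[A]={a,b}
[2] — fixpoint
  FIRST[S]={a,b}  FIRST[A]={a,b}

FIRST(S) = ["a", "b"]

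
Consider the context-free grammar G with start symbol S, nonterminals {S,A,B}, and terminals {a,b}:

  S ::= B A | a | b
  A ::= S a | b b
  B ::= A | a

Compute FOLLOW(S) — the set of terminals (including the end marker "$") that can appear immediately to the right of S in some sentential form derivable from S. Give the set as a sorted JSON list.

FIRST sets, iterate to fixpoint:
[1]
  A via A→b b: +{b}
  B via B→A: +{b}
  B via B→a: +{a}
  S via S→B A: +{a,b}
  FIRST(S)={a,b}  FIRST(A)={b}  FIRST(B)={a,b}
[2]
  A via A→S a: +{a}
  FIRST(S)={a,b}  FIRST(A)={a,b}  FIRST(B)={a,b}
[3] (stable)
  FIRST(S)={a,b}  FIRST(A)={a,b}  FIRST(B)={a,b}

FOLLOW iteration:
initialize: $ ∈ FOLLOW(S)
iter 1:
  A→S a: FOLLOW(S) ⊇ FIRST(a) = {a}; new: +{a}
  S→B A: FOLLOW(B) ⊇ FIRST(A) = {a,b}; new: +{a,b}
  S→B A: FOLLOW(A) ⊇ FOLLOW(S) ⊇ {$,a}; new: +{$,a}
  S: {$,a}  A: {$,a}  B: {a,b}
iter 2:
  B→A: FOLLOW(A) ⊇ FOLLOW(B) ⊇ {a,b}; new: +{b}
  S: {$,a}  A: {$,a,b}  B: {a,b}
iter 3: (stable)
  S: {$,a}  A: {$,a,b}  B: {a,b}

FOLLOW(S) = ["$", "a"]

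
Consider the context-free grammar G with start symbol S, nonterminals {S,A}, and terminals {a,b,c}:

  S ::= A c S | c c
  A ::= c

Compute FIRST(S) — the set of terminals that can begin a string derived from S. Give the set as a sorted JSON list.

FIRST iteration:
round 1:
  A via A→c: +{c}
  S via S→A c S: +{c}
  FIRST(S)={c}  FIRST(A)={c}
round 2: done
  FIRST(S)={c}  FIRST(A)={c}

FIRST(S) = ["c"]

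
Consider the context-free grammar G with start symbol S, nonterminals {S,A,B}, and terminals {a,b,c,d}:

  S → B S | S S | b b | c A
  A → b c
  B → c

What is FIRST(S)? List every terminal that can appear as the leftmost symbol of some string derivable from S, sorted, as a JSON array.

FIRST sets, iterate to fixpoint:
round 1:
  A via A→b c: +{b}
  B via B→c: +{c}
  S via S→B S: +{c}
  S via S→b b: +{b}
  FIRST[S]={b,c}  FIRST[A]={b}  FIRST[B]={c}
round 2: (no change)
  FIRST[S]={b,c}  FIRST[A]={b}  FIRST[B]={c}

FIRST(S) = ["b", "c"]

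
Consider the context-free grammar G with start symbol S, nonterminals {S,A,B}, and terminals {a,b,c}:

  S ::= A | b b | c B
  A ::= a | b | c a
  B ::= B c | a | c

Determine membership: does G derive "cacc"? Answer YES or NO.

Convert to CNF:
  S -> T0 B | T0 T1 | T2 T2 | a | b
  A -> T0 T1 | a | b
  B -> B T0 | a | c
  T0 -> c
  T1 -> a
  T2 -> b

Fill CYK table bottom-up:
  [0..0]={B,T0}  "c"  orig:{B}
  [1..1]={A,B,S,T1}  "a"  orig:{A,B,S}
  [2..2]={B,T0}  "c"  orig:{B}
  [3..3]={B,T0}  "c"  orig:{B}
  [0..1]={A,S}  "ca"
  [1..2]={B}  "ac"
  [2..3]={B,S}  "cc"
  [0..2]={S}  "cac"
  [1..3]={B}  "acc"
  [0..3]={S}  "cacc"

S ∈ T[0,3] ⇒ YES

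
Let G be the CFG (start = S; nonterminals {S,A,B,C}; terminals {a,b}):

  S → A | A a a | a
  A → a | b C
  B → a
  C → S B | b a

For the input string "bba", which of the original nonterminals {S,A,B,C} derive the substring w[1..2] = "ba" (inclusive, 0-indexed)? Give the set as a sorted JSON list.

CNF form of G:
  S -> A X2 | T0 C | a
  A -> T0 C | a
  B -> a
  C -> S B | T0 T1
  T0 -> b
  T1 -> a
  X2 -> T1 T1

CYK table (by increasing span) (cells [i..j] with 1 ≤ i ≤ j ≤ 2 only):
  cell(1,1) b: {T0}  orig:{}
  cell(2,2) a: {A,B,S,T1}  orig:{A,B,S}
  cell(1,2) ba: {C}

Original NTs in T[1,2] deriving "ba": ["C"]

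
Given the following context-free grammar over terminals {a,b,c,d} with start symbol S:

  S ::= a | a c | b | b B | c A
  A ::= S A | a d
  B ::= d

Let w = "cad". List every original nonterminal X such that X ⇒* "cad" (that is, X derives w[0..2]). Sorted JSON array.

CNF form of G:
  S -> T0 T2 | T2 A | T3 B | a | b
  A -> S A | T0 T1
  B -> d
  T0 -> a
  T1 -> d
  T2 -> c
  T3 -> b

Fill CYK table bottom-up — only the sub-triangle for w[0..2]:
  [0..0]={T2}  "c"  orig:{}
  [1..1]={S,T0}  "a"  orig:{S}
  [2..2]={B,T1}  "d"  orig:{B}
  [0..1]=∅  "ca"
  [1..2]={A}  "ad"
  [0..2]={S}  "cad"

Original NTs in T[0,2] deriving "cad": ["S"]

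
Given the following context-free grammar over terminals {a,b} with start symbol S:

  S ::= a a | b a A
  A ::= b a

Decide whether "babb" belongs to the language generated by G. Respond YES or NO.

Convert to CNF:
  S -> T0 X2 | T1 T1
  A -> T0 T1
  T0 -> b
  T1 -> a
  X2 -> T1 A

CYK fill:
  [0..0]={T0}  "b"  orig:{}
  [1..1]={T1}  "a"  orig:{}
  [2..2]={T0}  "b"  orig:{}
  [3..3]={T0}  "b"  orig:{}
  [0..1]={A}  "ba"
  [1..2]=∅  "ab"
  [2..3]=∅  "bb"
  [0..2]=∅  "bab"
  [1..3]=∅  "abb"
  [0..3]=∅  "babb"

S ∉ T[0,3] ⇒ NO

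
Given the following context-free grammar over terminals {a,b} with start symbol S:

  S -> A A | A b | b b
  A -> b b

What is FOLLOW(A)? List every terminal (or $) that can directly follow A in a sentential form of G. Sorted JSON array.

FIRST sets, iterate to fixpoint:
[1]
  A via A→b b: +{b}
  S via S→A A: +{b}
  FIRST[S]={b}  FIRST[A]={b}
[2] (stable)
  FIRST[S]={b}  FIRST[A]={b}

FOLLOW iteration:
seed FOLLOW(S) with $
round 1:
  S→A A: FOLLOW(A) ⊇ FIRST(A) = {b}; new: +{b}
  S→A A: FOLLOW(A) ⊇ FOLLOW(S) ⊇ {$}; new: +{$}
  S: {$}  A: {$,b}
round 2: done
  S: {$}  A: {$,b}

FOLLOW(A) = ["$", "b"]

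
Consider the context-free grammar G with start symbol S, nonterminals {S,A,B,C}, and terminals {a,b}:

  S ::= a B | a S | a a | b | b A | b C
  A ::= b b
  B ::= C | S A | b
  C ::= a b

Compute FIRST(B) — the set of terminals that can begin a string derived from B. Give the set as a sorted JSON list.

FIRST iteration:
[1]
  A via A→b b: +{b}
  B via B→b: +{b}
  C via C→a b: +{a}
  S via S→a B: +{a}
  S via S→b: +{b}
  FIRST[S]={a,b}  FIRST[A]={b}  FIRST[B]={b}  FIRST[C]={a}
[2]
  B via B→C: +{a}
  FIRST[S]={a,b}  FIRST[A]={b}  FIRST[B]={a,b}  FIRST[C]={a}
[3] done
  FIRST[S]={a,b}  FIRST[A]={b}  FIRST[B]={a,b}  FIRST[C]={a}

FIRST(B) = ["a", "b"]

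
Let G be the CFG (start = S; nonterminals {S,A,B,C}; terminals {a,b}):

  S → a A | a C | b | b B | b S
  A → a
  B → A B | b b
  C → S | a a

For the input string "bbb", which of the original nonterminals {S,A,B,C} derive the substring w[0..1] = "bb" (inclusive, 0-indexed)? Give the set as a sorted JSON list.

CNF form of G:
  S -> T0 B | T0 S | T1 A | T1 C | b
  A -> a
  B -> A B | T0 T0
  C -> T0 B | T0 S | T1 A | T1 C | T1 T1 | b
  T0 -> b
  T1 -> a

CYK table (by increasing span) (cells [i..j] with 0 ≤ i ≤ j ≤ 1 only):
  [0..0]={C,S,T0}  "b"  orig:{C,S}
  [1..1]={C,S,T0}  "b"  orig:{C,S}
  [0..1]={B,C,S}  "bb"

Original NTs in T[0,1] deriving "bb": ["B", "C", "S"]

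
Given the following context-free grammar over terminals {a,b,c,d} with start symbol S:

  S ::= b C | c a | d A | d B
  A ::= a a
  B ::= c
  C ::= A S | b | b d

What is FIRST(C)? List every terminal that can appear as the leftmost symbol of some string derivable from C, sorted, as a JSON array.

Compute FIRST by fixpoint:
[1]
  A via A→a a: +{a}
  B via B→c: +{c}
  C via C→A S: +{a}
  C via C→b: +{b}
  S via S→b C: +{b}
  S via S→c a: +{c}
  S via S→d A: +{d}
  FIRST(S)={b,c,d}  FIRST(A)={a}  FIRST(B)={c}  FIRST(C)={a,b}
[2] done
  FIRST(S)={b,c,d}  FIRST(A)={a}  FIRST(B)={c}  FIRST(C)={a,b}

FIRST(C) = ["a", "b"]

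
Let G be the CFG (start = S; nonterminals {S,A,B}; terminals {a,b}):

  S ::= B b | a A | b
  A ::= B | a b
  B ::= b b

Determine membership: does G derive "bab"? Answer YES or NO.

CNF form of G:
  S -> B T1 | T0 A | b
  A -> T0 T1 | T1 T1
  B -> T1 T1
  T0 -> a
  T1 -> b

CYK fill:
  [0..0]={S,T1}  "b"  orig:{S}
  [1..1]={T0}  "a"  orig:{}
  [2..2]={S,T1}  "b"  orig:{S}
  [0..1]=∅  "ba"
  [1..2]={A}  "ab"
  [0..2]=∅  "bab"

S ∉ T[0,2] ⇒ NO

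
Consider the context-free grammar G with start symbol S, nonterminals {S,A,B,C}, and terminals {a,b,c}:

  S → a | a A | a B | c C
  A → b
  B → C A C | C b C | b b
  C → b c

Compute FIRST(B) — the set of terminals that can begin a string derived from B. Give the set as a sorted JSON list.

FIRST iteration:
round 1:
  A via A→b: +{b}
  B via B→b b: +{b}
  C via C→b c: +{b}
  S via S→a: +{a}
  S via S→c C: +{c}
  S: {a,c}  A: {b}  B: {b}  C: {b}
round 2: done
  S: {a,c}  A: {b}  B: {b}  C: {b}

FIRST(B) = ["b"]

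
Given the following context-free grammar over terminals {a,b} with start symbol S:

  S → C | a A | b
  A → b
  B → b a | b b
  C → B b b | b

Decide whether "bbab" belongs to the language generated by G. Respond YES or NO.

CNF form of G:
  S -> B X3 | T1 A | b
  A -> b
  B -> T0 T0 | T0 T1
  C -> B X2 | b
  T0 -> b
  T1 -> a
  X2 -> T0 T0
  X3 -> T0 T0

CYK fill:
  cell(0,0) b: {A,C,S,T0}  orig:{A,C,S}
  cell(1,1) b: {A,C,S,T0}  orig:{A,C,S}
  cell(2,2) a: {T1}  orig:{}
  cell(3,3) b: {A,C,S,T0}  orig:{A,C,S}
  cell(0,1) bb: {B,X2,X3}  orig:{B}
  cell(1,2) ba: {B}
  cell(2,3) ab: {S}
  cell(0,2) bba: ∅
  cell(1,3) bab: ∅
  cell(0,3) bbab: ∅

S ∉ T[0,3] ⇒ NO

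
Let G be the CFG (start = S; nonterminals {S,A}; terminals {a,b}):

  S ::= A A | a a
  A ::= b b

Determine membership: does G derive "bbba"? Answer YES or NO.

CNF form of G:
  S -> A A | T1 T1
  A -> T0 T0
  T0 -> b
  T1 -> a

CYK table (by increasing span):
  T[0,0] 'b' = {T0}  orig:{}
  T[1,1] 'b' = {T0}  orig:{}
  T[2,2] 'b' = {T0}  orig:{}
  T[3,3] 'a' = {T1}  orig:{}
  T[0,1] 'bb' = {A}
  T[1,2] 'bb' = {A}
  T[2,3] 'ba' = ∅
  T[0,2] 'bbb' = ∅
  T[1,3] 'bba' = ∅
  T[0,3] 'bbba' = ∅

S ∉ T[0,3] ⇒ NO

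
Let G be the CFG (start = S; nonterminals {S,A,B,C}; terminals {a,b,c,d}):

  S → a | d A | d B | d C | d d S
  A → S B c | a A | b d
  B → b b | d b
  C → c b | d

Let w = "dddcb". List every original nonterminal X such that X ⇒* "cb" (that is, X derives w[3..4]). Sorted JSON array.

CNF form of G:
  S -> T3 A | T3 B | T3 C | T3 X5 | a
  A -> S X4 | T1 A | T2 T3
  B -> T2 T2 | T3 T2
  C -> T0 T2 | d
  T0 -> c
  T1 -> a
  T2 -> b
  T3 -> d
  X4 -> B T0
  X5 -> T3 S

CYK table (by increasing span) — only the sub-triangle for w[3..4]:
  cell(3,3) c: {T0}  orig:{}
  cell(4,4) b: {T2}  orig:{}
  cell(3,4) cb: {C}

Original NTs in T[3,4] deriving "cb": ["C"]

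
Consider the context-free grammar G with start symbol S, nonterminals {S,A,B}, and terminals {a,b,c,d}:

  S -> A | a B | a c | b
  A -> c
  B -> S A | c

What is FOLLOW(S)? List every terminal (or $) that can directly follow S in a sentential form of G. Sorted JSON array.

FIRST sets, iterate to fixpoint:
[1]
  A via A→c: +{c}
  B via B→c: +{c}
  S via S→A: +{c}
  S via S→a B: +{a}
  S via S→b: +{b}
  FIRST(S)={a,b,c}  FIRST(A)={c}  FIRST(B)={c}
[2]
  B via B→S A: +{a,b}
  FIRST(S)={a,b,c}  FIRST(A)={c}  FIRST(B)={a,b,c}
[3] done
  FIRST(S)={a,b,c}  FIRST(A)={c}  FIRST(B)={a,b,c}

Compute FOLLOW by fixpoint:
initialize: $ ∈ FOLLOW(S)
round 1:
  B→S A: FOLLOW(S) ⊇ FIRST(A) = {c}; new: +{c}
  S→A: FOLLOW(A) ⊇ FOLLOW(S) ⊇ {$,c}; new: +{$,c}
  S→a B: FOLLOW(B) ⊇ FOLLOW(S) ⊇ {$,c}; new: +{$,c}
  FOLLOW(S)={$,c}  FOLLOW(A)={$,c}  FOLLOW(B)={$,c}
round 2: (no change)
  FOLLOW(S)={$,c}  FOLLOW(A)={$,c}  FOLLOW(B)={$,c}

FOLLOW(S) = ["$", "c"]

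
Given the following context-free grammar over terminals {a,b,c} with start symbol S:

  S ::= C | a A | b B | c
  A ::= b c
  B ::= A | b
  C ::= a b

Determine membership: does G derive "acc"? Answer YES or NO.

Convert to CNF:
  S -> T0 B | T2 A | T2 T0 | c
  A -> T0 T1
  B -> T0 T1 | b
  C -> T2 T0
  T0 -> b
  T1 -> c
  T2 -> a

CYK table (by increasing span):
  T[0,0] 'a' = {T2}  orig:{}
  T[1,1] 'c' = {S,T1}  orig:{S}
  T[2,2] 'c' = {S,T1}  orig:{S}
  T[0,1] 'ac' = ∅
  T[1,2] 'cc' = ∅
  T[0,2] 'acc' = ∅

S ∉ T[0,2] ⇒ NO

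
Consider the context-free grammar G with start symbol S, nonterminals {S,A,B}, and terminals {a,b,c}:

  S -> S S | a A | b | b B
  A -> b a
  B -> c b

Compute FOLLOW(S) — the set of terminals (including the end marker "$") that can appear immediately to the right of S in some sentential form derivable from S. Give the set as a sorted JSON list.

Compute FIRST by fixpoint:
[1]
  A via A→b a: +{b}
  B via B→c b: +{c}
  S via S→a A: +{a}
  S via S→b: +{b}
  FIRST[S]={a,b}  FIRST[A]={b}  FIRST[B]={c}
[2] done
  FIRST[S]={a,b}  FIRST[A]={b}  FIRST[B]={c}

FOLLOW sets:
initialize: $ ∈ FOLLOW(S)
[1]
  S→S S: FOLLOW(S) ⊇ FIRST(S) = {a,b}; new: +{a,b}
  S→a A: FOLLOW(A) ⊇ FOLLOW(S) ⊇ {$,a,b}; new: +{$,a,b}
  S→b B: FOLLOW(B) ⊇ FOLLOW(S) ⊇ {$,a,b}; new: +{$,a,b}
  FOLLOW[S]={$,a,b}  FOLLOW[A]={$,a,b}  FOLLOW[B]={$,a,b}
[2] (no change)
  FOLLOW[S]={$,a,b}  FOLLOW[A]={$,a,b}  FOLLOW[B]={$,a,b}

FOLLOW(S) = ["$", "a", "b"]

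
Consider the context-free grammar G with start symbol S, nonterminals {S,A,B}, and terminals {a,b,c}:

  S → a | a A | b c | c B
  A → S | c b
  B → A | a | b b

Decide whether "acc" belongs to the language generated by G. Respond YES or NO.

Convert to CNF:
  S -> T0 A | T1 T2 | T2 B | a
  A -> T0 A | T1 T2 | T2 B | T2 T1 | a
  B -> T0 A | T1 T1 | T1 T2 | T2 B | T2 T1 | a
  T0 -> a
  T1 -> b
  T2 -> c

Fill CYK table bottom-up:
  cell(0,0) a: {A,B,S,T0}  orig:{A,B,S}
  cell(1,1) c: {T2}  orig:{}
  cell(2,2) c: {T2}  orig:{}
  cell(0,1) ac: ∅
  cell(1,2) cc: ∅
  cell(0,2) acc: ∅

S ∉ T[0,2] ⇒ NO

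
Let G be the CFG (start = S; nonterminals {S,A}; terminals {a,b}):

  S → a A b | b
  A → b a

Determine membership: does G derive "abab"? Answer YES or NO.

CNF form of G:
  S -> T1 X2 | b
  A -> T0 T1
  T0 -> b
  T1 -> a
  X2 -> A T0

Fill CYK table bottom-up:
  T[0,0] 'a' = {T1}  orig:{}
  T[1,1] 'b' = {S,T0}  orig:{S}
  T[2,2] 'a' = {T1}  orig:{}
  T[3,3] 'b' = {S,T0}  orig:{S}
  T[0,1] 'ab' = ∅
  T[1,2] 'ba' = {A}
  T[2,3] 'ab' = ∅
  T[0,2] 'aba' = ∅
  T[1,3] 'bab' = {X2}  orig:{}
  T[0,3] 'abab' = {S}

S ∈ T[0,3] ⇒ YES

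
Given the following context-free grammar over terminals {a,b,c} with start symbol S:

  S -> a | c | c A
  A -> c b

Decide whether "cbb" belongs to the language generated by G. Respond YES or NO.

Convert to CNF:
  S -> T0 A | a | c
  A -> T0 T1
  T0 -> c
  T1 -> b

Fill CYK table bottom-up:
  cell(0,0) c: {S,T0}  orig:{S}
  cell(1,1) b: {T1}  orig:{}
  cell(2,2) b: {T1}  orig:{}
  cell(0,1) cb: {A}
  cell(1,2) bb: ∅
  cell(0,2) cbb: ∅

S ∉ T[0,2] ⇒ NO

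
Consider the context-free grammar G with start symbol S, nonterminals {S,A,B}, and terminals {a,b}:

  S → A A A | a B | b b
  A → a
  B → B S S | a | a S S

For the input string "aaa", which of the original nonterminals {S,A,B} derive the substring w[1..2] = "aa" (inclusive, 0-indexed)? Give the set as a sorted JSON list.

CNF form of G:
  S -> A X4 | T0 B | T1 T1
  A -> a
  B -> B X2 | T0 X3 | a
  T0 -> a
  T1 -> b
  X2 -> S S
  X3 -> S S
  X4 -> A A

CYK table (by increasing span) — only the sub-triangle for w[1..2]:
  T[1,1] 'a' = {A,B,T0}  orig:{A,B}
  T[2,2] 'a' = {A,B,T0}  orig:{A,B}
  T[1,2] 'aa' = {S,X4}  orig:{S}

Original NTs in T[1,2] deriving "aa": ["S"]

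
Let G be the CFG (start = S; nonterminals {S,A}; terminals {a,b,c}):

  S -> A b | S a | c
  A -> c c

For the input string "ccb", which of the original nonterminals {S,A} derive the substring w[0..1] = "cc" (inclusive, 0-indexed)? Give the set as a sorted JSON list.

Convert to CNF:
  S -> A T1 | S T2 | c
  A -> T0 T0
  T0 -> c
  T1 -> b
  T2 -> a

Fill CYK table bottom-up (cells [i..j] with 0 ≤ i ≤ j ≤ 1 only):
  T[0,0] 'c' = {S,T0}  orig:{S}
  T[1,1] 'c' = {S,T0}  orig:{S}
  T[0,1] 'cc' = {A}

Original NTs in T[0,1] deriving "cc": ["A"]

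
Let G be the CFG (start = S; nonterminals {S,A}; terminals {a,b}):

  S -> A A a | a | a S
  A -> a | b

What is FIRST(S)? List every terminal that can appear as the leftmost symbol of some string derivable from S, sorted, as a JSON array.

Compute FIRST by fixpoint:
round 1:
  A via A→a: +{a}
  A via A→b: +{b}
  S via S→A A a: +{a,b}
  S: {a,b}  A: {a,b}
round 2: — fixpoint
  S: {a,b}  A: {a,b}

FIRST(S) = ["a", "b"]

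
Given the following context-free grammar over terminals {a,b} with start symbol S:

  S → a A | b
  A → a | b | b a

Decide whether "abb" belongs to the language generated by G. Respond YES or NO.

Convert to CNF:
  S -> T1 A | b
  A -> T0 T1 | a | b
  T0 -> b
  T1 -> a

CYK table (by increasing span):
  [0..0]={A,T1}  "a"  orig:{A}
  [1..1]={A,S,T0}  "b"  orig:{A,S}
  [2..2]={A,S,T0}  "b"  orig:{A,S}
  [0..1]={S}  "ab"
  [1..2]=∅  "bb"
  [0..2]=∅  "abb"

S ∉ T[0,2] ⇒ NO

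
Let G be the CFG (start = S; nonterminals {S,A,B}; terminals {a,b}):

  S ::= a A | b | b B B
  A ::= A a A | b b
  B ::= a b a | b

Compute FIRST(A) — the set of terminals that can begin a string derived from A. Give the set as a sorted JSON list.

FIRST sets, iterate to fixpoint:
[1]
  A via A→b b: +{b}
  B via B→a b a: +{a}
  B via B→b: +{b}
  S via S→a A: +{a}
  S via S→b: +{b}
  FIRST[S]={a,b}  FIRST[A]={b}  FIRST[B]={a,b}
[2] done
  FIRST[S]={a,b}  FIRST[A]={b}  FIRST[B]={a,b}

FIRST(A) = ["b"]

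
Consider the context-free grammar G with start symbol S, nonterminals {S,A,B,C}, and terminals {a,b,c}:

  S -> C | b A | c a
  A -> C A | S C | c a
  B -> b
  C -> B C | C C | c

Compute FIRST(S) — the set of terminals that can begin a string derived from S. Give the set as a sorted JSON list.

Compute FIRST by fixpoint:
iter 1:
  A via A→c a: +{c}
  B via B→b: +{b}
  C via C→B C: +{b}
  C via C→c: +{c}
  S via S→C: +{b,c}
  FIRST[S]={b,c}  FIRST[A]={c}  FIRST[B]={b}  FIRST[C]={b,c}
iter 2:
  A via A→C A: +{b}
  FIRST[S]={b,c}  FIRST[A]={b,c}  FIRST[B]={b}  FIRST[C]={b,c}
iter 3: (no change)
  FIRST[S]={b,c}  FIRST[A]={b,c}  FIRST[B]={b}  FIRST[C]={b,c}

FIRST(S) = ["b", "c"]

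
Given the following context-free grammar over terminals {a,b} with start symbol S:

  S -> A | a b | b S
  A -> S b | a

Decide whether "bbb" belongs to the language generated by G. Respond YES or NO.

Convert to CNF:
  S -> S T0 | T0 S | T1 T0 | a
  A -> S T0 | a
  T0 -> b
  T1 -> a

Fill CYK table bottom-up:
  cell(0,0) b: {T0}  orig:{}
  cell(1,1) b: {T0}  orig:{}
  cell(2,2) b: {T0}  orig:{}
  cell(0,1) bb: ∅
  cell(1,2) bb: ∅
  cell(0,2) bbb: ∅

S ∉ T[0,2] ⇒ NO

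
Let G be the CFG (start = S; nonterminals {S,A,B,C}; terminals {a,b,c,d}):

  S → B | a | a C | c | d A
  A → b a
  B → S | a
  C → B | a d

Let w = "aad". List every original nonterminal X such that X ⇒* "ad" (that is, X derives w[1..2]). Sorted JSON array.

Convert to CNF:
  S -> T1 C | T2 A | a | c
  A -> T0 T1
  B -> T1 C | T2 A | a | c
  C -> T1 C | T1 T2 | T2 A | a | c
  T0 -> b
  T1 -> a
  T2 -> d

CYK table (by increasing span), restricted to cells inside w[1..2]:
  cell(1,1) a: {B,C,S,T1}  orig:{B,C,S}
  cell(2,2) d: {T2}  orig:{}
  cell(1,2) ad: {C}

Original NTs in T[1,2] deriving "ad": ["C"]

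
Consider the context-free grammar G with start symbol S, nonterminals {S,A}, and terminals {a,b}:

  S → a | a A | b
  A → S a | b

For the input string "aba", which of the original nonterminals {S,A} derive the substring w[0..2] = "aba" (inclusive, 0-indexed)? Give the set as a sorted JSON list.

CNF form of G:
  S -> T0 A | a | b
  A -> S T0 | b
  T0 -> a

CYK table (by increasing span), restricted to cells inside w[0..2]:
  T[0,0] 'a' = {S,T0}  orig:{S}
  T[1,1] 'b' = {A,S}
  T[2,2] 'a' = {S,T0}  orig:{S}
  T[0,1] 'ab' = {S}
  T[1,2] 'ba' = {A}
  T[0,2] 'aba' = {A,S}

Original NTs in T[0,2] deriving "aba": ["A", "S"]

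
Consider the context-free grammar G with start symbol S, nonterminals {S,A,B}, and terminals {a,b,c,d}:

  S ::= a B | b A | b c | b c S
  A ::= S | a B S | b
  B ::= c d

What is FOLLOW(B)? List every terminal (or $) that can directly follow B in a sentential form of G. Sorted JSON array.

FIRST sets, iterate to fixpoint:
round 1:
  A via A→a B S: +{a}
  A via A→b: +{b}
  B via B→c d: +{c}
  S via S→a B: +{a}
  S via S→b A: +{b}
  FIRST(S)={a,b}  FIRST(A)={a,b}  FIRST(B)={c}
round 2: done
  FIRST(S)={a,b}  FIRST(A)={a,b}  FIRST(B)={c}

FOLLOW iteration:
initialize: $ ∈ FOLLOW(S)
[1]
  A→a B S: FOLLOW(B) ⊇ FIRST(S) = {a,b}; new: +{a,b}
  S→a B: FOLLOW(B) ⊇ FOLLOW(S) ⊇ {$}; new: +{$}
  S→b A: FOLLOW(A) ⊇ FOLLOW(S) ⊇ {$}; new: +{$}
  FOLLOW(S)={$}  FOLLOW(A)={$}  FOLLOW(B)={$,a,b}
[2] (stable)
  FOLLOW(S)={$}  FOLLOW(A)={$}  FOLLOW(B)={$,a,b}

FOLLOW(B) = ["$", "a", "b"]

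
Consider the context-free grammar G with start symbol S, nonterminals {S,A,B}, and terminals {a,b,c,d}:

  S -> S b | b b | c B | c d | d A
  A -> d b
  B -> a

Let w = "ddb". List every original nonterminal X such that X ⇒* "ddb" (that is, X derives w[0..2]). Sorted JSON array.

CNF form of G:
  S -> S T1 | T0 A | T1 T1 | T2 B | T2 T0
  A -> T0 T1
  B -> a
  T0 -> d
  T1 -> b
  T2 -> c

CYK table (by increasing span) (cells [i..j] with 0 ≤ i ≤ j ≤ 2 only):
  [0..0]={T0}  "d"  orig:{}
  [1..1]={T0}  "d"  orig:{}
  [2..2]={T1}  "b"  orig:{}
  [0..1]=∅  "dd"
  [1..2]={A}  "db"
  [0..2]={S}  "ddb"

Original NTs in T[0,2] deriving "ddb": ["S"]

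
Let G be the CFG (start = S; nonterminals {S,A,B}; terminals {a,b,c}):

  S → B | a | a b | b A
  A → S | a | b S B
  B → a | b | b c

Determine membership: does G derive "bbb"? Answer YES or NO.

CNF form of G:
  S -> T0 T1 | T1 A | T1 T2 | a | b
  A -> T0 T1 | T1 A | T1 T2 | T1 X3 | a | b
  B -> T1 T2 | a | b
  T0 -> a
  T1 -> b
  T2 -> c
  X3 -> S B

CYK fill:
  [0..0]={A,B,S,T1}  "b"  orig:{A,B,S}
  [1..1]={A,B,S,T1}  "b"  orig:{A,B,S}
  [2..2]={A,B,S,T1}  "b"  orig:{A,B,S}
  [0..1]={A,S,X3}  "bb"  orig:{A,S}
  [1..2]={A,S,X3}  "bb"  orig:{A,S}
  [0..2]={A,S,X3}  "bbb"  orig:{A,S}

S ∈ T[0,2] ⇒ YES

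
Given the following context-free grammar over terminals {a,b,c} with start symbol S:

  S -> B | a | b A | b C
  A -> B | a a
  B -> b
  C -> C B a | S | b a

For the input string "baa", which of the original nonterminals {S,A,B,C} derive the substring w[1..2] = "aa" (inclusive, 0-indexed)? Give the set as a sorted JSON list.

CNF form of G:
  S -> T1 A | T1 C | a | b
  A -> T0 T0 | b
  B -> b
  C -> C X2 | T1 A | T1 C | T1 T0 | a | b
  T0 -> a
  T1 -> b
  X2 -> B T0

Fill CYK table bottom-up — only the sub-triangle for w[1..2]:
  T[1,1] 'a' = {C,S,T0}  orig:{C,S}
  T[2,2] 'a' = {C,S,T0}  orig:{C,S}
  T[1,2] 'aa' = {A}

Original NTs in T[1,2] deriving "aa": ["A"]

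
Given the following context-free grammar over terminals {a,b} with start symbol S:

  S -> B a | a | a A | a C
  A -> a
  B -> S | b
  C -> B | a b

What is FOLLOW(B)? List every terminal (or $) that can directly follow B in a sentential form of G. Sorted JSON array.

FIRST sets, iterate to fixpoint:
round 1:
  A via A→a: +{a}
  B via B→b: +{b}
  C via C→B: +{b}
  C via C→a b: +{a}
  S via S→B a: +{b}
  S via S→a: +{a}
  S: {a,b}  A: {a}  B: {b}  C: {a,b}
round 2:
  B via B→S: +{a}
  S: {a,b}  A: {a}  B: {a,b}  C: {a,b}
round 3: done
  S: {a,b}  A: {a}  B: {a,b}  C: {a,b}

FOLLOW iteration:
seed FOLLOW(S) with $
pass 1:
  S→B a: FOLLOW(B) ⊇ FIRST(a) = {a}; new: +{a}
  S→a A: FOLLOW(A) ⊇ FOLLOW(S) ⊇ {$}; new: +{$}
  S→a C: FOLLOW(C) ⊇ FOLLOW(S) ⊇ {$}; new: +{$}
  FOLLOW(S)={$}  FOLLOW(A)={$}  FOLLOW(B)={a}  FOLLOW(C)={$}
pass 2:
  B→S: FOLLOW(S) ⊇ FOLLOW(B) ⊇ {a}; new: +{a}
  C→B: FOLLOW(B) ⊇ FOLLOW(C) ⊇ {$}; new: +{$}
  S→a A: FOLLOW(A) ⊇ FOLLOW(S) ⊇ {$,a}; new: +{a}
  S→a C: FOLLOW(C) ⊇ FOLLOW(S) ⊇ {$,a}; new: +{a}
  FOLLOW(S)={$,a}  FOLLOW(A)={$,a}  FOLLOW(B)={$,a}  FOLLOW(C)={$,a}
pass 3: (stable)
  FOLLOW(S)={$,a}  FOLLOW(A)={$,a}  FOLLOW(B)={$,a}  FOLLOW(C)={$,a}

FOLLOW(B) = ["$", "a"]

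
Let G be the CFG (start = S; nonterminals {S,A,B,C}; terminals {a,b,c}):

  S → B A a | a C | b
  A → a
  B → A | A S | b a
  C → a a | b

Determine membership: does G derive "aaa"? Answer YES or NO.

CNF form of G:
  S -> B X2 | T1 C | b
  A -> a
  B -> A S | T0 T1 | a
  C -> T1 T1 | b
  T0 -> b
  T1 -> a
  X2 -> A T1

Fill CYK table bottom-up:
  [0..0]={A,B,T1}  "a"  orig:{A,B}
  [1..1]={A,B,T1}  "a"  orig:{A,B}
  [2..2]={A,B,T1}  "a"  orig:{A,B}
  [0..1]={C,X2}  "aa"  orig:{C}
  [1..2]={C,X2}  "aa"  orig:{C}
  [0..2]={S}  "aaa"

S ∈ T[0,2] ⇒ YES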